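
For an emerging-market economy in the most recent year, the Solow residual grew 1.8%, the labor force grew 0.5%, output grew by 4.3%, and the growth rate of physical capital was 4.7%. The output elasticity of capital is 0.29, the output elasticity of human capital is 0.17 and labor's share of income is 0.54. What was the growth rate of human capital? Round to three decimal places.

Labor's share = 1 − 0.29 − 0.17 = 0.54.
gY = gA + 0.29×4.7 + 0.54×0.5 + 0.17×g.
0.17×g = 4.3 − 1.8 − 1.633 = 0.867.
g = 0.867 / 0.17 = 5.1%.

Human capital growth was 5.100%.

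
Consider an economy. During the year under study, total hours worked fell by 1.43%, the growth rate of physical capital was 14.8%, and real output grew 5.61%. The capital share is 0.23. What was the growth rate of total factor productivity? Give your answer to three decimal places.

3.307%

Labor's share = 1 − 0.23 = 0.77.
Physical capital: 0.23 × 14.8 = 3.404 pp.
Total hours worked: 0.77 × (-1.43) = -1.1011 pp.
TFP growth = 5.61 − 2.3029 = 3.3071%.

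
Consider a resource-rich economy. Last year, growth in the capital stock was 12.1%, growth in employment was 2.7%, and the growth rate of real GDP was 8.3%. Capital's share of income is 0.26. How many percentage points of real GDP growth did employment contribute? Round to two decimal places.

2.00

Labor's share = 1 − 0.26 = 0.74.
Contribution = share × growth = 0.74 × 2.7 = 1.998 pp.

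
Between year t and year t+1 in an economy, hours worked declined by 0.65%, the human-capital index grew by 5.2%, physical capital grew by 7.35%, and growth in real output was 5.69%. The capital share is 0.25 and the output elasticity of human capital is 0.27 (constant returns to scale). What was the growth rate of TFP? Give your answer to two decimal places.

2.76%

Labor's share = 1 − 0.25 − 0.27 = 0.48.
Physical capital: 0.25 × 7.35 = 1.8375 pp.
The human-capital index: 0.27 × 5.2 = 1.404 pp.
Hours worked: 0.48 × (-0.65) = -0.312 pp.
TFP growth = 5.69 − 2.9295 = 2.7605%.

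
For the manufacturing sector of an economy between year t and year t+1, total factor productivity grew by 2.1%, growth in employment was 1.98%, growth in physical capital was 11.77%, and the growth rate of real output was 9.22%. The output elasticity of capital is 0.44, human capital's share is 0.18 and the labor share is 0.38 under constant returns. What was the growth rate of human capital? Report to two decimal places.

Labor's share = 1 − 0.44 − 0.18 = 0.38.
gY = gA + 0.44×11.77 + 0.38×1.98 + 0.18×g.
0.18×g = 9.22 − 2.1 − 5.9312 = 1.1888.
g = 1.1888 / 0.18 = 6.6044%.

Human capital growth was 6.60%.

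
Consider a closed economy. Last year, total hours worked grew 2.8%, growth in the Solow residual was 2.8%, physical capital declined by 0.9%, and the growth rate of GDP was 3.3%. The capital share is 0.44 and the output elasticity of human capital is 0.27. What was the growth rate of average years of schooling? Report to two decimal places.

0.31%

Labor's share = 1 − 0.44 − 0.27 = 0.29.
gY = gA + 0.44×(-0.9) + 0.29×2.8 + 0.27×g.
0.27×g = 3.3 − 2.8 − 0.416 = 0.084.
g = 0.084 / 0.27 = 0.3111%.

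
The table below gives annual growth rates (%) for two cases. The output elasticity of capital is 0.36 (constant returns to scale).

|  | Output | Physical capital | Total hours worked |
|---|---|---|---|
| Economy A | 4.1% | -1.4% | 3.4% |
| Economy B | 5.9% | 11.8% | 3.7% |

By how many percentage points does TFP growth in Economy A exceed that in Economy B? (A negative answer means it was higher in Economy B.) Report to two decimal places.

Labor's share = 1 − 0.36 = 0.64.
Economy A: TFP = 4.1 + 0.504 − 2.176 = 2.428%.
Economy B: TFP = 5.9 − 4.248 − 2.368 = -0.716%.
Difference = 2.428 − (-0.716) = 3.144 pp.

3.14 percentage points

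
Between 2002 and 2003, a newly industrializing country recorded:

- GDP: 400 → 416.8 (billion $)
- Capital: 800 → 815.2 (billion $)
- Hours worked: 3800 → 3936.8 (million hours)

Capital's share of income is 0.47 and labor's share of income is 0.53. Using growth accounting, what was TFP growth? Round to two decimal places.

1.40%

GDP growth = (416.8 − 400) / 400 = 4.2%.
Capital growth = (815.2 − 800) / 800 = 1.9%.
Hours worked growth = (3936.8 − 3800) / 3800 = 3.6%.
Labor's share = 1 − 0.47 = 0.53.
Capital: 0.47 × 1.9 = 0.893 pp.
Hours worked: 0.53 × 3.6 = 1.908 pp.
TFP growth = 4.2 − 2.801 = 1.399%.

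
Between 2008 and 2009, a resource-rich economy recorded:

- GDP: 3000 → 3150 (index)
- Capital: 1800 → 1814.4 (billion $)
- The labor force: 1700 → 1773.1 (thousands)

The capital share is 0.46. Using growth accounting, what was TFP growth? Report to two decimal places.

GDP growth = (3150 − 3000) / 3000 = 5%.
Capital growth = (1814.4 − 1800) / 1800 = 0.8%.
The labor force growth = (1773.1 − 1700) / 1700 = 4.3%.
Labor's share = 1 − 0.46 = 0.54.
Capital: 0.46 × 0.8 = 0.368 pp.
The labor force: 0.54 × 4.3 = 2.322 pp.
TFP growth = 5 − 2.69 = 2.31%.

TFP grew 2.31%.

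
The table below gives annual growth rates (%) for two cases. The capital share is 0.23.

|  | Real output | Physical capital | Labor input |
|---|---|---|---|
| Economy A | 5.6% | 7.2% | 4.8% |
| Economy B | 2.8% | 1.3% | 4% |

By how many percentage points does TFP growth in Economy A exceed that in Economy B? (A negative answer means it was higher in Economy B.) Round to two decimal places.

0.83 percentage points

Labor's share = 1 − 0.23 = 0.77.
Economy A: TFP = 5.6 − 1.656 − 3.696 = 0.248%.
Economy B: TFP = 2.8 − 0.299 − 3.08 = -0.579%.
Difference = 0.248 − (-0.579) = 0.827 pp.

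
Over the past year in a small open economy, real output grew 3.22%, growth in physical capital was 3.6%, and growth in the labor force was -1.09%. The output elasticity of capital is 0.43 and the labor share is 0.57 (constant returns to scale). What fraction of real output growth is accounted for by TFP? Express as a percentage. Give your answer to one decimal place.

Labor's share = 1 − 0.43 = 0.57.
Physical capital: 0.43 × 3.6 = 1.548 pp.
The labor force: 0.57 × (-1.09) = -0.6213 pp.
TFP growth = 3.22 − 0.9267 = 2.2933%.
TFP share of growth = 2.2933 / 3.22 × 100 = 71.22%.

TFP accounted for 71.2% of growth.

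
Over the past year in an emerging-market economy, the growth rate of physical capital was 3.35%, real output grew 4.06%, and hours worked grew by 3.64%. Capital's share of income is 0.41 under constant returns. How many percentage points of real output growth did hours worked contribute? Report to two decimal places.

2.15 pp

Labor's share = 1 − 0.41 = 0.59.
Contribution = share × growth = 0.59 × 3.64 = 2.1476 pp.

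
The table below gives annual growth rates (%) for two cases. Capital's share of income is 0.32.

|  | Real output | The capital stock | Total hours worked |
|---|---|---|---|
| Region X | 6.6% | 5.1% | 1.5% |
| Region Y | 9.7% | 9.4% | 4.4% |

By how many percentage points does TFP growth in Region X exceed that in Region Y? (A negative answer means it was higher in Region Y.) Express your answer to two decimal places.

0.25 percentage points

Labor's share = 1 − 0.32 = 0.68.
Region X: TFP = 6.6 − 1.632 − 1.02 = 3.948%.
Region Y: TFP = 9.7 − 3.008 − 2.992 = 3.7%.
Difference = 3.948 − (3.7) = 0.248 pp.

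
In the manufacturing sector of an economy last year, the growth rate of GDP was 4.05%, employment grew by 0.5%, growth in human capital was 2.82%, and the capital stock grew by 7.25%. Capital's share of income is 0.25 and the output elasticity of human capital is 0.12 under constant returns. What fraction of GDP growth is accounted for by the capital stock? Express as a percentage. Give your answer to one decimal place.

44.8%

The capital stock contributed 0.25 × 7.25 = 1.8125 pp.
Share of growth = 1.8125 / 4.05 × 100 = 44.753%.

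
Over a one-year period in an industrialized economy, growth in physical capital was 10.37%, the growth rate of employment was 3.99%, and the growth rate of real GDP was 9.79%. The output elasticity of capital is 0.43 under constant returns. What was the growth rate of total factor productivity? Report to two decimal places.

Labor's share = 1 − 0.43 = 0.57.
Physical capital: 0.43 × 10.37 = 4.4591 pp.
Employment: 0.57 × 3.99 = 2.2743 pp.
TFP growth = 9.79 − 6.7334 = 3.0566%.

3.06%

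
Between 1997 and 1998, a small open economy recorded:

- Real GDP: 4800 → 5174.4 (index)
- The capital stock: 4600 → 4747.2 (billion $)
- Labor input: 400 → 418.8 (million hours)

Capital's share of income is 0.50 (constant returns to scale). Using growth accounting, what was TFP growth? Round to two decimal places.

Real GDP growth = (5174.4 − 4800) / 4800 = 7.8%.
The capital stock growth = (4747.2 − 4600) / 4600 = 3.2%.
Labor input growth = (418.8 − 400) / 400 = 4.7%.
Labor's share = 1 − 0.5 = 0.5.
The capital stock: 0.5 × 3.2 = 1.6 pp.
Labor input: 0.5 × 4.7 = 2.35 pp.
TFP growth = 7.8 − 3.95 = 3.85%.

3.85%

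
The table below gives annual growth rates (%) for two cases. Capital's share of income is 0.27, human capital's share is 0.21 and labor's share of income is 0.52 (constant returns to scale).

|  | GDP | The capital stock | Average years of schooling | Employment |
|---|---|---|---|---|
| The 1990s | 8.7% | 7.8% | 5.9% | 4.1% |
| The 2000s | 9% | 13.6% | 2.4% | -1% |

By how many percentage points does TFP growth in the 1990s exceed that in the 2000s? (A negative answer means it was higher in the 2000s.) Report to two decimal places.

Labor's share = 1 − 0.27 − 0.21 = 0.52.
The 1990s: TFP = 8.7 − 2.106 − 1.239 − 2.132 = 3.223%.
The 2000s: TFP = 9 − 3.672 − 0.504 + 0.52 = 5.344%.
Difference = 3.223 − (5.344) = -2.121 pp.

-2.12 percentage points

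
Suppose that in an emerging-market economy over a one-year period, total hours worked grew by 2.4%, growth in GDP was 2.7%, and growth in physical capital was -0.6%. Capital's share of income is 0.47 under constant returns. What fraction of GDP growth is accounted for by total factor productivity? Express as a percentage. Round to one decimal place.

63.3%

Labor's share = 1 − 0.47 = 0.53.
Physical capital: 0.47 × (-0.6) = -0.282 pp.
Total hours worked: 0.53 × 2.4 = 1.272 pp.
TFP growth = 2.7 − 0.99 = 1.71%.
TFP share of growth = 1.71 / 2.7 × 100 = 63.333%.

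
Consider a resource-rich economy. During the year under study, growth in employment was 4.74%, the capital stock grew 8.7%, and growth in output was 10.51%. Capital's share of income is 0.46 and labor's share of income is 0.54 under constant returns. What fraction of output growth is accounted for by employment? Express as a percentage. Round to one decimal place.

Employment accounted for 24.4% of growth.

Labor's share = 1 − 0.46 = 0.54.
Employment contributed 0.54 × 4.74 = 2.5596 pp.
Share of growth = 2.5596 / 10.51 × 100 = 24.354%.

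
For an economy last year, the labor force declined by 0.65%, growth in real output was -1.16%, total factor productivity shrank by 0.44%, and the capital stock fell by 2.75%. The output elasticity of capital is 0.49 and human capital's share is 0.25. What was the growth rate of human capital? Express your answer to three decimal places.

Labor's share = 1 − 0.49 − 0.25 = 0.26.
gY = gA + 0.49×(-2.75) + 0.26×(-0.65) + 0.25×g.
0.25×g = -1.16 + 0.44 + 1.5165 = 0.7965.
g = 0.7965 / 0.25 = 3.186%.

3.186%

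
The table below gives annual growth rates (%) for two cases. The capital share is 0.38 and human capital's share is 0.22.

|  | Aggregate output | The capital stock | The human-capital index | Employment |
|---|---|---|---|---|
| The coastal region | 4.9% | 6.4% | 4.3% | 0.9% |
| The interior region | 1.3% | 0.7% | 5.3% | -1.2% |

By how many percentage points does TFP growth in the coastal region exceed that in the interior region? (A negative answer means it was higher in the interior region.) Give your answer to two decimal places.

Labor's share = 1 − 0.38 − 0.22 = 0.4.
The coastal region: TFP = 4.9 − 2.432 − 0.946 − 0.36 = 1.162%.
The interior region: TFP = 1.3 − 0.266 − 1.166 + 0.48 = 0.348%.
Difference = 1.162 − (0.348) = 0.814 pp.

0.81 percentage points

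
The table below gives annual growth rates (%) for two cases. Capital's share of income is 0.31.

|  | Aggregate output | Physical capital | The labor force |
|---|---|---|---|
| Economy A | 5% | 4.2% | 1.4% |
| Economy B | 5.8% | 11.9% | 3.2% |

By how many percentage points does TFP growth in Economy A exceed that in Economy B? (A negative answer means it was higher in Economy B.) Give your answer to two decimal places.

2.83 percentage points

Labor's share = 1 − 0.31 = 0.69.
Economy A: TFP = 5 − 1.302 − 0.966 = 2.732%.
Economy B: TFP = 5.8 − 3.689 − 2.208 = -0.097%.
Difference = 2.732 − (-0.097) = 2.829 pp.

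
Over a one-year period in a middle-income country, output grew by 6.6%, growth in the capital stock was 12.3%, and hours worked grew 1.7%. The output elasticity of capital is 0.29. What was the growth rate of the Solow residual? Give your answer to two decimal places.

The Solow residual grew 1.83%.

Labor's share = 1 − 0.29 = 0.71.
The capital stock: 0.29 × 12.3 = 3.567 pp.
Hours worked: 0.71 × 1.7 = 1.207 pp.
TFP growth = 6.6 − 4.774 = 1.826%.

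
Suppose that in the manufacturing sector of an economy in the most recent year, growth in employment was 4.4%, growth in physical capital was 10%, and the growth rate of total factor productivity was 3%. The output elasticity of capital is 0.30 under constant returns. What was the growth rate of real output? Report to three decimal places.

Labor's share = 1 − 0.3 = 0.7.
Physical capital: 0.3 × 10 = 3 pp.
Employment: 0.7 × 4.4 = 3.08 pp.
Output growth = 3 + 6.08 = 9.08%.

Real output growth was 9.080%.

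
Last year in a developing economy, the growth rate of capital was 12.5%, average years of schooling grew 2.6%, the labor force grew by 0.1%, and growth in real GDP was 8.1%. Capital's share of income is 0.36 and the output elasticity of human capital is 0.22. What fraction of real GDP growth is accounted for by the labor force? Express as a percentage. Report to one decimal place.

0.5%

Labor's share = 1 − 0.36 − 0.22 = 0.42.
The labor force contributed 0.42 × 0.1 = 0.042 pp.
Share of growth = 0.042 / 8.1 × 100 = 0.519%.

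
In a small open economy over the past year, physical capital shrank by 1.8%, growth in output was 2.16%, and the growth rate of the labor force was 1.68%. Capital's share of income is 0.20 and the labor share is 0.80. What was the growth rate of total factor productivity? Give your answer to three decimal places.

Labor's share = 1 − 0.2 = 0.8.
Physical capital: 0.2 × (-1.8) = -0.36 pp.
The labor force: 0.8 × 1.68 = 1.344 pp.
TFP growth = 2.16 − 0.984 = 1.176%.

1.176%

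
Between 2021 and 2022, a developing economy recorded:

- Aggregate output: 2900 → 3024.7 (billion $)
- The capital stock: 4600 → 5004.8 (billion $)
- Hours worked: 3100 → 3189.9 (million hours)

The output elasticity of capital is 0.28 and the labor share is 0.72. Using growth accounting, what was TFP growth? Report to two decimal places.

Aggregate output growth = (3024.7 − 2900) / 2900 = 4.3%.
The capital stock growth = (5004.8 − 4600) / 4600 = 8.8%.
Hours worked growth = (3189.9 − 3100) / 3100 = 2.9%.
Labor's share = 1 − 0.28 = 0.72.
The capital stock: 0.28 × 8.8 = 2.464 pp.
Hours worked: 0.72 × 2.9 = 2.088 pp.
TFP growth = 4.3 − 4.552 = -0.252%.

-0.25%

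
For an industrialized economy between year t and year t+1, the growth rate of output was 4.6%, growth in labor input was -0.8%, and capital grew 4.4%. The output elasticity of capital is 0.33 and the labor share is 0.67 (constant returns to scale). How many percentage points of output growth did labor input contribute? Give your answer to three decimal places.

Labor's share = 1 − 0.33 = 0.67.
Contribution = share × growth = 0.67 × (-0.8) = -0.536 pp.

-0.536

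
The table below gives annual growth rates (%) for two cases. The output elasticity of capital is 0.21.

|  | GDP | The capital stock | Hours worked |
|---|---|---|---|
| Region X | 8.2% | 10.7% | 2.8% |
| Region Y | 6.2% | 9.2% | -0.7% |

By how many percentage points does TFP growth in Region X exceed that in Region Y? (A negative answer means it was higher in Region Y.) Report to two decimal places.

-1.08 percentage points

Labor's share = 1 − 0.21 = 0.79.
Region X: TFP = 8.2 − 2.247 − 2.212 = 3.741%.
Region Y: TFP = 6.2 − 1.932 + 0.553 = 4.821%.
Difference = 3.741 − (4.821) = -1.08 pp.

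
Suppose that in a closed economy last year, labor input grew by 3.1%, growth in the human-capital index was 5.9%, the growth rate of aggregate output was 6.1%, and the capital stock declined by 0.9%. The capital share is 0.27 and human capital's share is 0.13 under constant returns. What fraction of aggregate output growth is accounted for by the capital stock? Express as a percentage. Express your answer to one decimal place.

-4.0%

The capital stock contributed 0.27 × (-0.9) = -0.243 pp.
Share of growth = -0.243 / 6.1 × 100 = -3.984%.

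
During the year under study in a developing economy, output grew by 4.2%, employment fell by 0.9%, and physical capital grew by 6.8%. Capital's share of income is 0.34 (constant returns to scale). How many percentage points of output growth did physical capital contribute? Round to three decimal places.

Contribution = share × growth = 0.34 × 6.8 = 2.312 pp.

2.312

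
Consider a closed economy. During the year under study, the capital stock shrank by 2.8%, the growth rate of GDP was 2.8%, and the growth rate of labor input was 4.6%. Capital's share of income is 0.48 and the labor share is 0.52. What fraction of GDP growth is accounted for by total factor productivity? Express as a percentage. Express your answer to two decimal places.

62.57%

Labor's share = 1 − 0.48 = 0.52.
The capital stock: 0.48 × (-2.8) = -1.344 pp.
Labor input: 0.52 × 4.6 = 2.392 pp.
TFP growth = 2.8 − 1.048 = 1.752%.
TFP share of growth = 1.752 / 2.8 × 100 = 62.5714%.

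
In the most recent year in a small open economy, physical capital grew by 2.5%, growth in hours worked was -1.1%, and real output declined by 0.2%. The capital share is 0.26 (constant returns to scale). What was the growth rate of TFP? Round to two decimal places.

Labor's share = 1 − 0.26 = 0.74.
Physical capital: 0.26 × 2.5 = 0.65 pp.
Hours worked: 0.74 × (-1.1) = -0.814 pp.
TFP growth = -0.2 + 0.164 = -0.036%.

-0.04%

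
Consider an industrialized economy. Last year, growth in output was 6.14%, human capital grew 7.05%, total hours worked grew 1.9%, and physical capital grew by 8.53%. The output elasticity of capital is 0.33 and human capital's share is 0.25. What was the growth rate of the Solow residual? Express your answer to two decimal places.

0.76%

Labor's share = 1 − 0.33 − 0.25 = 0.42.
Physical capital: 0.33 × 8.53 = 2.8149 pp.
Human capital: 0.25 × 7.05 = 1.7625 pp.
Total hours worked: 0.42 × 1.9 = 0.798 pp.
TFP growth = 6.14 − 5.3754 = 0.7646%.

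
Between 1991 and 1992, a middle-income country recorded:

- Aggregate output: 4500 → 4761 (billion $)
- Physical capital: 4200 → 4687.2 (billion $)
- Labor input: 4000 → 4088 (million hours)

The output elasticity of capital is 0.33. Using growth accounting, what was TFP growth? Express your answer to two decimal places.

0.50%

Aggregate output growth = (4761 − 4500) / 4500 = 5.8%.
Physical capital growth = (4687.2 − 4200) / 4200 = 11.6%.
Labor input growth = (4088 − 4000) / 4000 = 2.2%.
Labor's share = 1 − 0.33 = 0.67.
Physical capital: 0.33 × 11.6 = 3.828 pp.
Labor input: 0.67 × 2.2 = 1.474 pp.
TFP growth = 5.8 − 5.302 = 0.498%.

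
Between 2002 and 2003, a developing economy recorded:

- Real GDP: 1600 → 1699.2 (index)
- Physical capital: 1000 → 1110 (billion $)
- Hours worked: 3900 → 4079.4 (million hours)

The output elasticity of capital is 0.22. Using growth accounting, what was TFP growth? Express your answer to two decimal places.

Real GDP growth = (1699.2 − 1600) / 1600 = 6.2%.
Physical capital growth = (1110 − 1000) / 1000 = 11%.
Hours worked growth = (4079.4 − 3900) / 3900 = 4.6%.
Labor's share = 1 − 0.22 = 0.78.
Physical capital: 0.22 × 11 = 2.42 pp.
Hours worked: 0.78 × 4.6 = 3.588 pp.
TFP growth = 6.2 − 6.008 = 0.192%.

0.19%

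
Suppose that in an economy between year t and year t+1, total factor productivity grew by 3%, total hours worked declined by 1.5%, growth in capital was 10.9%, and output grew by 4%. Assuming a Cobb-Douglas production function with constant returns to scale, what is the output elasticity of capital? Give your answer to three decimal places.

0.202

gY = gA + α·gK + (1−α)·gL, so gY − gA − gL = α(gK − gL).
4 − 3 + 1.5 = α × (10.9 − (-1.5)).
2.5 = 12.4 α, so α = 0.20161.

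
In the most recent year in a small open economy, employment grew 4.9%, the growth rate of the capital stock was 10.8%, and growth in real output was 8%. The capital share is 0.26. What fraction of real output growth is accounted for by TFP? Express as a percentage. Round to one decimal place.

TFP accounted for 19.6% of growth.

Labor's share = 1 − 0.26 = 0.74.
The capital stock: 0.26 × 10.8 = 2.808 pp.
Employment: 0.74 × 4.9 = 3.626 pp.
TFP growth = 8 − 6.434 = 1.566%.
TFP share of growth = 1.566 / 8 × 100 = 19.575%.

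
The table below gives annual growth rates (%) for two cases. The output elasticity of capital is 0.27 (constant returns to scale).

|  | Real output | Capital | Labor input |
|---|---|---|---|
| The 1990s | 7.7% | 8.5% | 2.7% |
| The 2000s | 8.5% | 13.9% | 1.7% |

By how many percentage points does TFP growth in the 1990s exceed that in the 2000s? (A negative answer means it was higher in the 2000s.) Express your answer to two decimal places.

-0.07 percentage points

Labor's share = 1 − 0.27 = 0.73.
The 1990s: TFP = 7.7 − 2.295 − 1.971 = 3.434%.
The 2000s: TFP = 8.5 − 3.753 − 1.241 = 3.506%.
Difference = 3.434 − (3.506) = -0.072 pp.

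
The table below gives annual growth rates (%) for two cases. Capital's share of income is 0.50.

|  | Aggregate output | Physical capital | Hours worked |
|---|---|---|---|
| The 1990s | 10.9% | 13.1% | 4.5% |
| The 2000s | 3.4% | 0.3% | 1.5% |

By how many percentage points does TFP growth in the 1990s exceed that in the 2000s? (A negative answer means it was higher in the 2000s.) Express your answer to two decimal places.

-0.40 percentage points

Labor's share = 1 − 0.5 = 0.5.
The 1990s: TFP = 10.9 − 6.55 − 2.25 = 2.1%.
The 2000s: TFP = 3.4 − 0.15 − 0.75 = 2.5%.
Difference = 2.1 − (2.5) = -0.4 pp.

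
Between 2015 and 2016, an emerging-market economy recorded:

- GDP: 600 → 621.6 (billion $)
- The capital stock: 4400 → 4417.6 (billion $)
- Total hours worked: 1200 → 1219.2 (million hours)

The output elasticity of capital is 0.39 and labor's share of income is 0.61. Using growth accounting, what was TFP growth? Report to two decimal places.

TFP growth was 2.47%.

GDP growth = (621.6 − 600) / 600 = 3.6%.
The capital stock growth = (4417.6 − 4400) / 4400 = 0.4%.
Total hours worked growth = (1219.2 − 1200) / 1200 = 1.6%.
Labor's share = 1 − 0.39 = 0.61.
The capital stock: 0.39 × 0.4 = 0.156 pp.
Total hours worked: 0.61 × 1.6 = 0.976 pp.
TFP growth = 3.6 − 1.132 = 2.468%.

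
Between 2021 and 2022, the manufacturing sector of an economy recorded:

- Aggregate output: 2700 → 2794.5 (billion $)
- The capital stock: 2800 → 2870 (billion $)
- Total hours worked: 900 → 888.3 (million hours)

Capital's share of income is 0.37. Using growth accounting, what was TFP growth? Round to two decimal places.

3.39%

Aggregate output growth = (2794.5 − 2700) / 2700 = 3.5%.
The capital stock growth = (2870 − 2800) / 2800 = 2.5%.
Total hours worked growth = (888.3 − 900) / 900 = -1.3%.
Labor's share = 1 − 0.37 = 0.63.
The capital stock: 0.37 × 2.5 = 0.925 pp.
Total hours worked: 0.63 × (-1.3) = -0.819 pp.
TFP growth = 3.5 − 0.106 = 3.394%.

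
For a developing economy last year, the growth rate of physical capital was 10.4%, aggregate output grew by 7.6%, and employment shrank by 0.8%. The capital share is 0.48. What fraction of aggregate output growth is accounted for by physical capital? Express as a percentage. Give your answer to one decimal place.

Physical capital contributed 0.48 × 10.4 = 4.992 pp.
Share of growth = 4.992 / 7.6 × 100 = 65.684%.

65.7%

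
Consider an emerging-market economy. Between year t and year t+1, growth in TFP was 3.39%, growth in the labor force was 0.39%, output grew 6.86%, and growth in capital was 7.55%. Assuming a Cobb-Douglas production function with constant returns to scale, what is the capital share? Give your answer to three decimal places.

gY = gA + α·gK + (1−α)·gL, so gY − gA − gL = α(gK − gL).
6.86 − 3.39 − 0.39 = α × (7.55 − 0.39).
3.08 = 7.16 α, so α = 0.43017.

The capital share is 0.430.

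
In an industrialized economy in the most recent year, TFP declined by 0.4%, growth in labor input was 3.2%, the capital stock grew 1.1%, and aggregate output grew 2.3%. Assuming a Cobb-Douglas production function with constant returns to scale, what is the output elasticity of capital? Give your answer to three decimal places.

gY = gA + α·gK + (1−α)·gL, so gY − gA − gL = α(gK − gL).
2.3 + 0.4 − 3.2 = α × (1.1 − 3.2).
-0.5 = -2.1 α, so α = 0.2381.

The output elasticity of capital is 0.238.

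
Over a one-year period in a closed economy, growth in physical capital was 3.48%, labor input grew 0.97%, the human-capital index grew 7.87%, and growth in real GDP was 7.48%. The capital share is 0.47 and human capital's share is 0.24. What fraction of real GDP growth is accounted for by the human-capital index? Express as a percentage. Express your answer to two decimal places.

The human-capital index contributed 0.24 × 7.87 = 1.8888 pp.
Share of growth = 1.8888 / 7.48 × 100 = 25.2513%.

25.25%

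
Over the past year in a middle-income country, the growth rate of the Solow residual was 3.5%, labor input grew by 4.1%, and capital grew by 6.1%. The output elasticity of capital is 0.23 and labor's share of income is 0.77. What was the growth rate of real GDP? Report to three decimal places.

Labor's share = 1 − 0.23 = 0.77.
Capital: 0.23 × 6.1 = 1.403 pp.
Labor input: 0.77 × 4.1 = 3.157 pp.
Output growth = 3.5 + 4.56 = 8.06%.

8.060%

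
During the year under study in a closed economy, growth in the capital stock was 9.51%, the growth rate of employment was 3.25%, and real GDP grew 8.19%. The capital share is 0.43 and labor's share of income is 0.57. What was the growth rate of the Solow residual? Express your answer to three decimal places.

The Solow residual grew 2.248%.

Labor's share = 1 − 0.43 = 0.57.
The capital stock: 0.43 × 9.51 = 4.0893 pp.
Employment: 0.57 × 3.25 = 1.8525 pp.
TFP growth = 8.19 − 5.9418 = 2.2482%.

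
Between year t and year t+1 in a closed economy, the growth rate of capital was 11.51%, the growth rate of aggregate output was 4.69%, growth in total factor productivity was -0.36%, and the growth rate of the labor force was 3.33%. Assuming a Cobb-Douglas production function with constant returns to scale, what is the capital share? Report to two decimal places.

gY = gA + α·gK + (1−α)·gL, so gY − gA − gL = α(gK − gL).
4.69 + 0.36 − 3.33 = α × (11.51 − 3.33).
1.72 = 8.18 α, so α = 0.2103.

0.21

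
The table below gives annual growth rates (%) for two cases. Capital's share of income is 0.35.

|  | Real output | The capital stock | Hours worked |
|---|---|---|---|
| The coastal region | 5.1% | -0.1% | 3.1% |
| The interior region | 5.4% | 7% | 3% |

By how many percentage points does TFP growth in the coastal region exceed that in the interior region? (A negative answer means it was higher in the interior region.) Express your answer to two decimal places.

Labor's share = 1 − 0.35 = 0.65.
The coastal region: TFP = 5.1 + 0.035 − 2.015 = 3.12%.
The interior region: TFP = 5.4 − 2.45 − 1.95 = 1%.
Difference = 3.12 − (1) = 2.12 pp.

2.12 percentage points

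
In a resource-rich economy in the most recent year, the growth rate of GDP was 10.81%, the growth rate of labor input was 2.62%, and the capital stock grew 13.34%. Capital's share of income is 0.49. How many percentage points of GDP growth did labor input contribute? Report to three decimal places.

Labor's share = 1 − 0.49 = 0.51.
Contribution = share × growth = 0.51 × 2.62 = 1.3362 pp.

1.336 pp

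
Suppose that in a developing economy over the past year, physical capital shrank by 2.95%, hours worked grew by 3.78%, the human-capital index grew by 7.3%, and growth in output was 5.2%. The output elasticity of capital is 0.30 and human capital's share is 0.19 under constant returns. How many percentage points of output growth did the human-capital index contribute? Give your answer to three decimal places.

Contribution = share × growth = 0.19 × 7.3 = 1.387 pp.

1.387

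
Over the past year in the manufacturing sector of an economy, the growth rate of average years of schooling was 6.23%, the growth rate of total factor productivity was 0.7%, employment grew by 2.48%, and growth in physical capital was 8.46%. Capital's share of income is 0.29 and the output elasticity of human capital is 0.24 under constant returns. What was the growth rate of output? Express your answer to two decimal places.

5.81%

Labor's share = 1 − 0.29 − 0.24 = 0.47.
Physical capital: 0.29 × 8.46 = 2.4534 pp.
Average years of schooling: 0.24 × 6.23 = 1.4952 pp.
Employment: 0.47 × 2.48 = 1.1656 pp.
Output growth = 0.7 + 5.1142 = 5.8142%.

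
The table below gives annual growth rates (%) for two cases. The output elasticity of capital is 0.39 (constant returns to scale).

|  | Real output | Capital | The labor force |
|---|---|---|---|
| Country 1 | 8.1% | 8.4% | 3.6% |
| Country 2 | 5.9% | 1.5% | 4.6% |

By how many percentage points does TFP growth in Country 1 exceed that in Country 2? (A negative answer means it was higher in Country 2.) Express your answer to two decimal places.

Labor's share = 1 − 0.39 = 0.61.
Country 1: TFP = 8.1 − 3.276 − 2.196 = 2.628%.
Country 2: TFP = 5.9 − 0.585 − 2.806 = 2.509%.
Difference = 2.628 − (2.509) = 0.119 pp.

0.12 percentage points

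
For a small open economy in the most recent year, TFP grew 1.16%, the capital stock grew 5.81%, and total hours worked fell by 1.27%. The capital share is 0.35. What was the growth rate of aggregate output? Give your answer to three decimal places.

2.368%

Labor's share = 1 − 0.35 = 0.65.
The capital stock: 0.35 × 5.81 = 2.0335 pp.
Total hours worked: 0.65 × (-1.27) = -0.8255 pp.
Output growth = 1.16 + 1.208 = 2.368%.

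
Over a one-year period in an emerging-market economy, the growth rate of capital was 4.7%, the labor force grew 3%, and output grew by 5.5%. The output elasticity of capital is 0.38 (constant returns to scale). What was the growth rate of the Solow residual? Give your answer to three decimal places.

The Solow residual grew 1.854%.

Labor's share = 1 − 0.38 = 0.62.
Capital: 0.38 × 4.7 = 1.786 pp.
The labor force: 0.62 × 3 = 1.86 pp.
TFP growth = 5.5 − 3.646 = 1.854%.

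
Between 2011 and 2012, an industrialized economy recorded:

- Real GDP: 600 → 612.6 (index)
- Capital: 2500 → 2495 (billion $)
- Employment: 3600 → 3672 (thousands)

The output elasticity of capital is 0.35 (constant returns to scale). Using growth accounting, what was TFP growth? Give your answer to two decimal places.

0.87%

Real GDP growth = (612.6 − 600) / 600 = 2.1%.
Capital growth = (2495 − 2500) / 2500 = -0.2%.
Employment growth = (3672 − 3600) / 3600 = 2%.
Labor's share = 1 − 0.35 = 0.65.
Capital: 0.35 × (-0.2) = -0.07 pp.
Employment: 0.65 × 2 = 1.3 pp.
TFP growth = 2.1 − 1.23 = 0.87%.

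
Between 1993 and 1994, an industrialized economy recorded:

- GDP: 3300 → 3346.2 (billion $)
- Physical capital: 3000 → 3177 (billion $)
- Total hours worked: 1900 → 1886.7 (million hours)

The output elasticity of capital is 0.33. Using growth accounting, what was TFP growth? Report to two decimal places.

-0.08%

GDP growth = (3346.2 − 3300) / 3300 = 1.4%.
Physical capital growth = (3177 − 3000) / 3000 = 5.9%.
Total hours worked growth = (1886.7 − 1900) / 1900 = -0.7%.
Labor's share = 1 − 0.33 = 0.67.
Physical capital: 0.33 × 5.9 = 1.947 pp.
Total hours worked: 0.67 × (-0.7) = -0.469 pp.
TFP growth = 1.4 − 1.478 = -0.078%.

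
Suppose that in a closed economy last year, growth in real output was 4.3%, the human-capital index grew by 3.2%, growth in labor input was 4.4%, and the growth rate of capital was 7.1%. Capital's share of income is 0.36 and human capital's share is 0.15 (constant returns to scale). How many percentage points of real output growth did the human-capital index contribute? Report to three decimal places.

0.480

Contribution = share × growth = 0.15 × 3.2 = 0.48 pp.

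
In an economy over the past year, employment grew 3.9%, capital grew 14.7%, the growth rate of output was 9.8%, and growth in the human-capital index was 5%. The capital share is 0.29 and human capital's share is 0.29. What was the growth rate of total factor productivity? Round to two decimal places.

Labor's share = 1 − 0.29 − 0.29 = 0.42.
Capital: 0.29 × 14.7 = 4.263 pp.
The human-capital index: 0.29 × 5 = 1.45 pp.
Employment: 0.42 × 3.9 = 1.638 pp.
TFP growth = 9.8 − 7.351 = 2.449%.

2.45%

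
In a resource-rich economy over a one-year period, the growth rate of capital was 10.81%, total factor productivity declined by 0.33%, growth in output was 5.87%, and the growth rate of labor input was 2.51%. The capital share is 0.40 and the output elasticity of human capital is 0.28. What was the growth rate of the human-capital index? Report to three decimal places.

Labor's share = 1 − 0.4 − 0.28 = 0.32.
gY = gA + 0.4×10.81 + 0.32×2.51 + 0.28×g.
0.28×g = 5.87 + 0.33 − 5.1272 = 1.0728.
g = 1.0728 / 0.28 = 3.83143%.

3.831%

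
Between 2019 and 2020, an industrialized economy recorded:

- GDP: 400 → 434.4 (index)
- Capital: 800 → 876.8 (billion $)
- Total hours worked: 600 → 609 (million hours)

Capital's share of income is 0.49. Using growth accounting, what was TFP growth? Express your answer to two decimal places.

GDP growth = (434.4 − 400) / 400 = 8.6%.
Capital growth = (876.8 − 800) / 800 = 9.6%.
Total hours worked growth = (609 − 600) / 600 = 1.5%.
Labor's share = 1 − 0.49 = 0.51.
Capital: 0.49 × 9.6 = 4.704 pp.
Total hours worked: 0.51 × 1.5 = 0.765 pp.
TFP growth = 8.6 − 5.469 = 3.131%.

3.13%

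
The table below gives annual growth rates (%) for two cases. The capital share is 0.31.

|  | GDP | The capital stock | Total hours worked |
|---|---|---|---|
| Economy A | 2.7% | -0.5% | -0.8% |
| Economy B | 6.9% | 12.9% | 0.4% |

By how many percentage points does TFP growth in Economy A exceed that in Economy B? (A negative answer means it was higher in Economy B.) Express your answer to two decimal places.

0.78 percentage points

Labor's share = 1 − 0.31 = 0.69.
Economy A: TFP = 2.7 + 0.155 + 0.552 = 3.407%.
Economy B: TFP = 6.9 − 3.999 − 0.276 = 2.625%.
Difference = 3.407 − (2.625) = 0.782 pp.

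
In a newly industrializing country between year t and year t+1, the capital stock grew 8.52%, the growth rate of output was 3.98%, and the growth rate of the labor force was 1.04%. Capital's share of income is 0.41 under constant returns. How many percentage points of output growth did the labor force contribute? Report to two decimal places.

0.61

Labor's share = 1 − 0.41 = 0.59.
Contribution = share × growth = 0.59 × 1.04 = 0.6136 pp.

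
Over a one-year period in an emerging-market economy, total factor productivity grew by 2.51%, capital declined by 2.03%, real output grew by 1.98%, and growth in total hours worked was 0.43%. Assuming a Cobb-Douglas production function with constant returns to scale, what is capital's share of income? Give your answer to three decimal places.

Capital's share of income is 0.390.

gY = gA + α·gK + (1−α)·gL, so gY − gA − gL = α(gK − gL).
1.98 − 2.51 − 0.43 = α × (-2.03 − 0.43).
-0.96 = -2.46 α, so α = 0.39024.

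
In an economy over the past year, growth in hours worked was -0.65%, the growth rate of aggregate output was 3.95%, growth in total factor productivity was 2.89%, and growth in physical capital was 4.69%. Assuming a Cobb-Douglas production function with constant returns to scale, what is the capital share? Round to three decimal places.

0.320

gY = gA + α·gK + (1−α)·gL, so gY − gA − gL = α(gK − gL).
3.95 − 2.89 + 0.65 = α × (4.69 − (-0.65)).
1.71 = 5.34 α, so α = 0.32022.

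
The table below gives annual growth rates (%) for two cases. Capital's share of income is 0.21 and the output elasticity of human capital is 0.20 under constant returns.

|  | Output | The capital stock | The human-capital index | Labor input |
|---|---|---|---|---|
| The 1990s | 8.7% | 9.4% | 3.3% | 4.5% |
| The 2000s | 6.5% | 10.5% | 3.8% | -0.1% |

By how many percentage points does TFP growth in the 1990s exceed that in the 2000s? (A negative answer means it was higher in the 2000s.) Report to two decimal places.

Labor's share = 1 − 0.21 − 0.2 = 0.59.
The 1990s: TFP = 8.7 − 1.974 − 0.66 − 2.655 = 3.411%.
The 2000s: TFP = 6.5 − 2.205 − 0.76 + 0.059 = 3.594%.
Difference = 3.411 − (3.594) = -0.183 pp.

-0.18 percentage points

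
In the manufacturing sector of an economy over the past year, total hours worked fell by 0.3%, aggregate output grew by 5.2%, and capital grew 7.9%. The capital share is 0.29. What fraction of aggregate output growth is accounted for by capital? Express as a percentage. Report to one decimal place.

Capital contributed 0.29 × 7.9 = 2.291 pp.
Share of growth = 2.291 / 5.2 × 100 = 44.058%.

Capital accounted for 44.1% of growth.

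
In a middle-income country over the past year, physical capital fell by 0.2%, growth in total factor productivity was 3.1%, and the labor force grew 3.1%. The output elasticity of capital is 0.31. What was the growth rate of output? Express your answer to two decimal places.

Output growth was 5.18%.

Labor's share = 1 − 0.31 = 0.69.
Physical capital: 0.31 × (-0.2) = -0.062 pp.
The labor force: 0.69 × 3.1 = 2.139 pp.
Output growth = 3.1 + 2.077 = 5.177%.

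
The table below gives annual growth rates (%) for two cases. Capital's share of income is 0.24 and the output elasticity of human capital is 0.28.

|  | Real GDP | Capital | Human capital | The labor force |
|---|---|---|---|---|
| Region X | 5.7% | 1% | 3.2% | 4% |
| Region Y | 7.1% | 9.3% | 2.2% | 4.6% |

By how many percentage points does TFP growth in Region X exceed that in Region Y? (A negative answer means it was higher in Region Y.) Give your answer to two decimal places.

0.60 percentage points

Labor's share = 1 − 0.24 − 0.28 = 0.48.
Region X: TFP = 5.7 − 0.24 − 0.896 − 1.92 = 2.644%.
Region Y: TFP = 7.1 − 2.232 − 0.616 − 2.208 = 2.044%.
Difference = 2.644 − (2.044) = 0.6 pp.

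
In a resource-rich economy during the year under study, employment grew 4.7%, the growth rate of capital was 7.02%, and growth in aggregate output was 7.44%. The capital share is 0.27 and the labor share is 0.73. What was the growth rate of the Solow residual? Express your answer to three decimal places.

The Solow residual grew 2.114%.

Labor's share = 1 − 0.27 = 0.73.
Capital: 0.27 × 7.02 = 1.8954 pp.
Employment: 0.73 × 4.7 = 3.431 pp.
TFP growth = 7.44 − 5.3264 = 2.1136%.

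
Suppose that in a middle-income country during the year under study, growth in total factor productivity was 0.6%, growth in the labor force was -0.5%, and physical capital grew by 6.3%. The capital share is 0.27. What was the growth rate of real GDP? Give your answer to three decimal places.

Labor's share = 1 − 0.27 = 0.73.
Physical capital: 0.27 × 6.3 = 1.701 pp.
The labor force: 0.73 × (-0.5) = -0.365 pp.
Output growth = 0.6 + 1.336 = 1.936%.

1.936%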